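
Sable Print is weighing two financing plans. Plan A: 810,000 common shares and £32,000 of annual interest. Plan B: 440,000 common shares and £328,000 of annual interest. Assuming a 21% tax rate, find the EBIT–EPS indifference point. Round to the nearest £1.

At indifference, (EBIT − 32,000)(1 − t)/810,000 = (EBIT − 328,000)(1 − t)/440,000.
Cancelling (1 − t) and cross-multiplying: 440,000·(EBIT − 32,000) = 810,000·(EBIT − 328,000).
Solving, EBIT = (328,000·810,000 − 32,000·440,000) / (810,000 − 440,000) = 251,600,000,000 / 370,000 = 680,000.00.

£680,000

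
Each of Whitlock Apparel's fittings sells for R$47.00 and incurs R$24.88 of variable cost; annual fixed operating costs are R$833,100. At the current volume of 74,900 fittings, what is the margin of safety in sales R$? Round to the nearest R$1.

R$1,750,151

Contribution margin per unit = R$47.00 − R$24.88 = R$22.12. Break-even units = R$833,100 ÷ R$22.12 = 37,662.75; break-even revenue = 37,662.75 × R$47.00 = R$1,770,149.19.
Actual sales revenue = 74,900 × R$47.00 = R$3,520,300.00.
Margin of safety = R$3,520,300.00 − R$1,770,149.19 = R$1,750,151.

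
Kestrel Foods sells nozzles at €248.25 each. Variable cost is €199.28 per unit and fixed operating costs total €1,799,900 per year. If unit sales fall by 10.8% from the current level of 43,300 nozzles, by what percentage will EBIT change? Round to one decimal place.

At 43,300 units, contribution = 43,300 × €48.97 = €2,120,401.00.
Operating income = contribution − fixed costs = €2,120,401.00 − €1,799,900 = €320,501.00.
DOL = contribution ÷ EBIT = €2,120,401.00 ÷ €320,501.00 = 6.6159.
Operating income changes by 6.6159 × -10.8% = -71.5%.

-71.5%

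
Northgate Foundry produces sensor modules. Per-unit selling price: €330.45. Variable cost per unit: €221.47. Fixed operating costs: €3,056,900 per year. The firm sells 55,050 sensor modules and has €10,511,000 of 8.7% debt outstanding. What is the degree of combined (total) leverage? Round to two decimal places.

2.96

At 55,050 units, contribution = 55,050 × €108.98 = €5,999,349.00.
Subtracting fixed costs: EBIT = €5,999,349.00 − €3,056,900 = €2,942,449.00. Interest = €914,457.00, so EBIT − I = €2,027,992.00.
DCL = contribution ÷ (EBIT − I) = €5,999,349.00 ÷ €2,027,992.00 = 2.9583.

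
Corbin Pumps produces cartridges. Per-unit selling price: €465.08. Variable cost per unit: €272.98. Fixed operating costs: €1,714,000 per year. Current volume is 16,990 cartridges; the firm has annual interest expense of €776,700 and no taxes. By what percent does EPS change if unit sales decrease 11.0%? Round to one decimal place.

Total contribution margin = 16,990 × €192.10 = €3,263,779.00.
Operating income = contribution − fixed costs = €3,263,779.00 − €1,714,000 = €1,549,779.00.
Interest = €776,700.00, so EBIT − I = €773,079.00.
DCL = total CM / (EBIT − I) = €3,263,779.00 / €773,079.00 = 4.2218.
%ΔEPS = DCL × %ΔSales = 4.2218 × -11.0% = -46.4%.

-46.4%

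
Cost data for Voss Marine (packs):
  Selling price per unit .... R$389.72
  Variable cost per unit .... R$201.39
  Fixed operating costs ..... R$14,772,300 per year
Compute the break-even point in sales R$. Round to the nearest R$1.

Contribution margin per unit = R$389.72 − R$201.39 = R$188.33, a CM ratio of R$188.33 ÷ R$389.72 = 0.4832.
Break-even revenue = fixed costs × price ÷ CM = R$14,772,300 × R$389.72 ÷ R$188.33 = R$30,569,005.

R$30,569,005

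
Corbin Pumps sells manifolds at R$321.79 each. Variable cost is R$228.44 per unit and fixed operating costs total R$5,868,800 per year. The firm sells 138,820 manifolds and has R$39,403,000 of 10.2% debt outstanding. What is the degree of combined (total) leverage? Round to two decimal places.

4.22

Contribution at this volume is 138,820 × R$93.35 = R$12,958,847.00.
Operating income = contribution − fixed costs = R$12,958,847.00 − R$5,868,800 = R$7,090,047.00. Interest = R$4,019,106.00, so EBIT − I = R$3,070,941.00.
Degree of total leverage = total CM / (EBIT − interest) = R$12,958,847.00 / R$3,070,941.00 = 4.2198.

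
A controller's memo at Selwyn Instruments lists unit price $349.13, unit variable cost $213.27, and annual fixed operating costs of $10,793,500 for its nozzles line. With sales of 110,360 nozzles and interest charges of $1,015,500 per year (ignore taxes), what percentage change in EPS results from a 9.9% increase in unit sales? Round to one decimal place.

+46.6%

At 110,360 units, contribution = 110,360 × $135.86 = $14,993,509.60.
EBIT = $14,993,509.60 − $10,793,500 = $4,200,009.60.
Interest = $1,015,500.00, so EBIT − I = $3,184,509.60.
DCL = total CM / (EBIT − I) = $14,993,509.60 / $3,184,509.60 = 4.7083.
EPS therefore changes by 4.7083 × (+9.9%) = +46.6%.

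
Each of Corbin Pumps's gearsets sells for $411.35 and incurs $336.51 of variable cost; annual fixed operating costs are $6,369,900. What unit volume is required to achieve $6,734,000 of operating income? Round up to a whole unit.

Unit CM = price − variable cost = $411.35 − $336.51 = $74.84.
Units = (FC + target) / CM = ($6,369,900 + $6,734,000) / $74.84 = 175,092.20, so 175,093 gearsets.

175,093 gearsets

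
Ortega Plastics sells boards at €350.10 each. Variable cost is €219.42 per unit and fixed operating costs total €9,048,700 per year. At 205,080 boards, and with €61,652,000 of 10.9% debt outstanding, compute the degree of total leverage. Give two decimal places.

Contribution at this volume is 205,080 × €130.68 = €26,799,854.40.
EBIT = €26,799,854.40 − €9,048,700 = €17,751,154.40. Interest = €6,720,068.00.
DOL = €26,799,854.40 ÷ €17,751,154.40 = 1.5098; DFL = €17,751,154.40 ÷ €11,031,086.40 = 1.6092.
DCL = DOL × DFL = 1.5098 × 1.6092 = 2.4296.

2.43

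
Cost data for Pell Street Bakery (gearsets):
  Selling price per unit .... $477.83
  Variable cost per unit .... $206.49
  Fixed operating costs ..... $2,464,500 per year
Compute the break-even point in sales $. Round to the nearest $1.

CM per unit = $477.83 − $206.49 = $271.34; CM ratio = $271.34 / $477.83 = 0.5679.
Break-even revenue = fixed costs × price ÷ CM = $2,464,500 × $477.83 ÷ $271.34 = $4,339,987.

$4,339,987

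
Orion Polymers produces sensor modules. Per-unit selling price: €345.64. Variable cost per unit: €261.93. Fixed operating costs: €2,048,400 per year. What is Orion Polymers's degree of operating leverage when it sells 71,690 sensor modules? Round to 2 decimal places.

1.52

Contribution at this volume is 71,690 × €83.71 = €6,001,169.90.
Subtracting fixed costs: EBIT = €6,001,169.90 − €2,048,400 = €3,952,769.90.
DOL = contribution ÷ EBIT = €6,001,169.90 ÷ €3,952,769.90 = 1.5182.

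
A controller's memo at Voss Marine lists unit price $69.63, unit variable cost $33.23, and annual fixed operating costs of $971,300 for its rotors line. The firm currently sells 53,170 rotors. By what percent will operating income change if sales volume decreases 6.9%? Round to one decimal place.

-13.9%

Contribution at this volume is 53,170 × $36.40 = $1,935,388.00.
EBIT = $1,935,388.00 − $971,300 = $964,088.00.
Degree of operating leverage = $1,935,388.00 / $964,088.00 = 2.0075.
%ΔEBIT = DOL × %ΔSales = 2.0075 × -6.9% = -13.9%.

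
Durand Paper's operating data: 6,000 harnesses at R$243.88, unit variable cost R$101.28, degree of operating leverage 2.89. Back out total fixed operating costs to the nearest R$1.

R$559,545

Contribution at this volume is 6,000 × R$142.60 = R$855,600.00.
Since DOL = CM ÷ EBIT, EBIT = R$855,600.00 ÷ 2.89 = R$296,055.36.
And FC = contribution − EBIT = R$855,600.00 − R$296,055.36 = R$559,545.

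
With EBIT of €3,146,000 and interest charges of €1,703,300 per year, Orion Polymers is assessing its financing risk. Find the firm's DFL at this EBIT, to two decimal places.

2.18

Interest = €1,703,300.00.
DFL = EBIT ÷ (EBIT − I) = €3,146,000 ÷ (€3,146,000 − €1,703,300.00) = €3,146,000 ÷ €1,442,700.00 = 2.1806.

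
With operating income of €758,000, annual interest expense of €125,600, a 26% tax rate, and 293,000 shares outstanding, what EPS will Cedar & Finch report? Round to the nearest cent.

Interest = €125,600.00, so EBT = €758,000 − €125,600.00 = €632,400.00.
Net income = €632,400.00 × (1 − 0.26) = €467,976.00.
Per share: €467,976.00 / 293,000 shares = €1.60.

€1.60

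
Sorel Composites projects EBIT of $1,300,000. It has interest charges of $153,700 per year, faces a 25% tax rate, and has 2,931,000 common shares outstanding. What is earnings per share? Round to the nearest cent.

$0.29

Pre-tax income = $1,300,000 − $153,700.00 = $1,146,300.00.
After tax at 25%: net income = $1,146,300.00 × 0.75 = $859,725.00.
Per share: $859,725.00 / 2,931,000 shares = $0.29.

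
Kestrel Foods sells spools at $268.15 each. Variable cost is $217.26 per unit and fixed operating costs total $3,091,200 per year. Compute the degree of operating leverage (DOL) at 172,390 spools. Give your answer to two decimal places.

Contribution at this volume is 172,390 × $50.89 = $8,772,927.10.
Operating income = contribution − fixed costs = $8,772,927.10 − $3,091,200 = $5,681,727.10.
Degree of operating leverage = $8,772,927.10 / $5,681,727.10 = 1.5441.

1.54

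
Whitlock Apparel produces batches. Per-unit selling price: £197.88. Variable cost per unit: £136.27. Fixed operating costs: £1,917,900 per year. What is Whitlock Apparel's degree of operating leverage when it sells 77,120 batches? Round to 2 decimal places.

1.68

Contribution at this volume is 77,120 × £61.61 = £4,751,363.20.
Subtracting fixed costs: EBIT = £4,751,363.20 − £1,917,900 = £2,833,463.20.
DOL = contribution ÷ EBIT = £4,751,363.20 ÷ £2,833,463.20 = 1.6769.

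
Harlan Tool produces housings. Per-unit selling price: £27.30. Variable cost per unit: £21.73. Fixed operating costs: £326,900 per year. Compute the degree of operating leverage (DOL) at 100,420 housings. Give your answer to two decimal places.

Contribution at this volume is 100,420 × £5.57 = £559,339.40.
Subtracting fixed costs: EBIT = £559,339.40 − £326,900 = £232,439.40.
Degree of operating leverage = £559,339.40 / £232,439.40 = 2.4064.

2.41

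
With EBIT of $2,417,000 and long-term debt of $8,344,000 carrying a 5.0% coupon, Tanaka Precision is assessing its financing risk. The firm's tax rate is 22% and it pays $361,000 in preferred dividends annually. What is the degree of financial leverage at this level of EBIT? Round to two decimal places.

Interest = $417,200.00.
Preferred dividends grossed up pre-tax: $361,000 / (1 − 0.22) = $462,820.51.
DFL = EBIT ÷ [EBIT − I − D_p/(1−t)] = $2,417,000 ÷ [$2,417,000 − $417,200.00 − $462,820.51] = $2,417,000 ÷ $1,536,979.49 = 1.5726.

1.57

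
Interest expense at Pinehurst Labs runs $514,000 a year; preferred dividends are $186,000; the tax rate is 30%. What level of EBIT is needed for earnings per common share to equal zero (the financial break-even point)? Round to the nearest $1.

$779,714

Grossing the preferred dividend up to pre-tax terms: $186,000 / (1 − 0.30) = $265,714.29.
Financial break-even EBIT = interest + D_p ÷ (1 − t) = $514,000 + $265,714.29 = $779,714.29.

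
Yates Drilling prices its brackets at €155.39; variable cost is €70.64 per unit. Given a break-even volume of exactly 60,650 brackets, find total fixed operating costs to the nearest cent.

€5,140,087.50

Unit CM = price − variable cost = €155.39 − €70.64 = €84.75.
Fixed costs = break-even units × CM = 60,650 × €84.75 = €5,140,087.50.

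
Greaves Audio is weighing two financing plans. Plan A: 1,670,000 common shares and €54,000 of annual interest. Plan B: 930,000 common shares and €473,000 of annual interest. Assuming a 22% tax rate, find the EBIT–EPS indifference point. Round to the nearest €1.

At indifference, (EBIT − 54,000)(1 − t)/1,670,000 = (EBIT − 473,000)(1 − t)/930,000.
Cancelling (1 − t) and cross-multiplying: 930,000·(EBIT − 54,000) = 1,670,000·(EBIT − 473,000).
EBIT × (1,670,000 − 930,000) = 473,000 × 1,670,000 − 54,000 × 930,000 = 739,690,000,000, so EBIT = 739,690,000,000 ÷ 740,000 = 999,581.08.

€999,581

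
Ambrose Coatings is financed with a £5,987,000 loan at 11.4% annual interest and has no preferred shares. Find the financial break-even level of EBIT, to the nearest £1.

Annual interest = 11.4% × £5,987,000 = £682,518.00.
Without preferred stock the financial break-even is simply EBIT = interest = £682,518.00.

£682,518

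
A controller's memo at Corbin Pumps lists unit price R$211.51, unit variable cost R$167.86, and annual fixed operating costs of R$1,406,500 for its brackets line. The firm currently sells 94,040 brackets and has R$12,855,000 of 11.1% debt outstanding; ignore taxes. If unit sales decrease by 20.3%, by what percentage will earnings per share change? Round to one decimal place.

Contribution at this volume is 94,040 × R$43.65 = R$4,104,846.00.
EBIT = R$4,104,846.00 − R$1,406,500 = R$2,698,346.00.
Interest = R$1,426,905.00, so EBIT − I = R$1,271,441.00.
DCL = total CM / (EBIT − I) = R$4,104,846.00 / R$1,271,441.00 = 3.2285.
%ΔEPS = DCL × %ΔSales = 3.2285 × -20.3% = -65.5%.

-65.5%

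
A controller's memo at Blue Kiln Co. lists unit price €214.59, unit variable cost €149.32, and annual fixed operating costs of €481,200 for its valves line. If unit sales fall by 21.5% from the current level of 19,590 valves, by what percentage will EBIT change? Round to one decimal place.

At 19,590 units, contribution = 19,590 × €65.27 = €1,278,639.30.
Operating income = contribution − fixed costs = €1,278,639.30 − €481,200 = €797,439.30.
Degree of operating leverage = €1,278,639.30 / €797,439.30 = 1.6034.
So EBIT moves 1.6034 × (-21.5%) = -34.5%.

-34.5%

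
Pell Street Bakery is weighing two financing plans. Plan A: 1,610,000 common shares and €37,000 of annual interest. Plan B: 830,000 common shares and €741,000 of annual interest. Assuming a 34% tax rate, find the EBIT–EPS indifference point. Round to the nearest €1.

€1,490,128

At indifference, (EBIT − 37,000)(1 − t)/1,610,000 = (EBIT − 741,000)(1 − t)/830,000.
Cancelling (1 − t) and cross-multiplying: 830,000·(EBIT − 37,000) = 1,610,000·(EBIT − 741,000).
EBIT × (1,610,000 − 830,000) = 741,000 × 1,610,000 − 37,000 × 830,000 = 1,162,300,000,000, so EBIT = 1,162,300,000,000 ÷ 780,000 = 1,490,128.21.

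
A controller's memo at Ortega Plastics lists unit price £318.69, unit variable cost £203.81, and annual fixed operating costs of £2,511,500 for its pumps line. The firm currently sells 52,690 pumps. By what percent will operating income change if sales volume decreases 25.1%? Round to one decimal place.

-42.9%

At 52,690 units, contribution = 52,690 × £114.88 = £6,053,027.20.
Subtracting fixed costs: EBIT = £6,053,027.20 − £2,511,500 = £3,541,527.20.
DOL = contribution ÷ EBIT = £6,053,027.20 ÷ £3,541,527.20 = 1.7092.
%ΔEBIT = DOL × %ΔSales = 1.7092 × -25.1% = -42.9%.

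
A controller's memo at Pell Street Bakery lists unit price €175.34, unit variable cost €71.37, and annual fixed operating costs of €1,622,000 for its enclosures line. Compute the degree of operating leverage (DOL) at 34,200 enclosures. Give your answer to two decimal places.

1.84

Total contribution margin = 34,200 × €103.97 = €3,555,774.00.
EBIT = €3,555,774.00 − €1,622,000 = €1,933,774.00.
DOL = contribution ÷ EBIT = €3,555,774.00 ÷ €1,933,774.00 = 1.8388.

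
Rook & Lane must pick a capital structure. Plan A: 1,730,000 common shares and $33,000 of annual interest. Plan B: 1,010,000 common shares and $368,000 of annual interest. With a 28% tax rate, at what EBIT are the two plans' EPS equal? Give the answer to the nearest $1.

At indifference, (EBIT − 33,000)(1 − t)/1,730,000 = (EBIT − 368,000)(1 − t)/1,010,000.
The (1 − t) factor cancels: (EBIT − 33,000) × 1,010,000 = (EBIT − 368,000) × 1,730,000.
EBIT × (1,730,000 − 1,010,000) = 368,000 × 1,730,000 − 33,000 × 1,010,000 = 603,310,000,000, so EBIT = 603,310,000,000 ÷ 720,000 = 837,930.56.

$837,931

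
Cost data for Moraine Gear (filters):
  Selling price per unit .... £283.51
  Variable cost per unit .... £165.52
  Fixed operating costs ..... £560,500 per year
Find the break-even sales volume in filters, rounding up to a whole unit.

Each unit contributes £283.51 − £165.52 = £117.99.
Break-even Q = £560,500 / £117.99 = 4,750.40 → 4,751 filters.

4,751 filters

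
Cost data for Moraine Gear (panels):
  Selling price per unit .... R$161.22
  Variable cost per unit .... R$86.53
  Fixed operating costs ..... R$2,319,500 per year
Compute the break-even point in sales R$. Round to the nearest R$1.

R$5,006,692

CM per unit = R$161.22 − R$86.53 = R$74.69; CM ratio = R$74.69 / R$161.22 = 0.4633.
Break-even sales = FC ÷ CM ratio = R$2,319,500 × R$161.22 / R$74.69 = R$5,006,692.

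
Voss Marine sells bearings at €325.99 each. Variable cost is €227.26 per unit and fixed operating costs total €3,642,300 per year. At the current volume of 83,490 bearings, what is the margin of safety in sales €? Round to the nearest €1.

€15,190,638

Contribution margin per unit = €325.99 − €227.26 = €98.73. Break-even units = €3,642,300 ÷ €98.73 = 36,891.52; break-even revenue = 36,891.52 × €325.99 = €12,026,267.37.
Current sales = 83,490 × €325.99 = €27,216,905.10.
Margin of safety = €27,216,905.10 − €12,026,267.37 = €15,190,638.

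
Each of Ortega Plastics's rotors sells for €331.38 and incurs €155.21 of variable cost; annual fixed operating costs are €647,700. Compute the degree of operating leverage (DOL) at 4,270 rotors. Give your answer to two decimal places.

7.20

Contribution at this volume is 4,270 × €176.17 = €752,245.90.
Subtracting fixed costs: EBIT = €752,245.90 − €647,700 = €104,545.90.
So DOL = total CM / EBIT = €752,245.90 / €104,545.90 = 7.1954.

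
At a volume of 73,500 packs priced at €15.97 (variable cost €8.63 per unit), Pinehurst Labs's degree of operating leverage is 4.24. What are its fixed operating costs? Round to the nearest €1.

€412,252

Total contribution margin = 73,500 × €7.34 = €539,490.00.
Since DOL = CM ÷ EBIT, EBIT = €539,490.00 ÷ 4.24 = €127,238.21.
And FC = contribution − EBIT = €539,490.00 − €127,238.21 = €412,252.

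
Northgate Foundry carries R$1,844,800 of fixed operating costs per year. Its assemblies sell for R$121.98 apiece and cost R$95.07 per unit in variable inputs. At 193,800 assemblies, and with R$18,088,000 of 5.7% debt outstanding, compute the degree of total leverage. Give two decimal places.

2.23

Total contribution margin = 193,800 × R$26.91 = R$5,215,158.00.
EBIT = R$5,215,158.00 − R$1,844,800 = R$3,370,358.00. Interest = R$1,031,016.00, so EBIT − I = R$2,339,342.00.
Degree of total leverage = total CM / (EBIT − interest) = R$5,215,158.00 / R$2,339,342.00 = 2.2293.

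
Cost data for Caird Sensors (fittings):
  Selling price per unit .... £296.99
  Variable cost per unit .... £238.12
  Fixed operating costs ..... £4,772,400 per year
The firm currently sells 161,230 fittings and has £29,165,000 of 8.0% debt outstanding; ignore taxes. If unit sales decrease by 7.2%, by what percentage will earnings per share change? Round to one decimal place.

Contribution at this volume is 161,230 × £58.87 = £9,491,610.10.
EBIT = £9,491,610.10 − £4,772,400 = £4,719,210.10.
After interest of £2,333,200.00, pre-tax earnings = £2,386,010.10.
DCL = total CM / (EBIT − I) = £9,491,610.10 / £2,386,010.10 = 3.9780.
%ΔEPS = DCL × %ΔSales = 3.9780 × -7.2% = -28.6%.

-28.6%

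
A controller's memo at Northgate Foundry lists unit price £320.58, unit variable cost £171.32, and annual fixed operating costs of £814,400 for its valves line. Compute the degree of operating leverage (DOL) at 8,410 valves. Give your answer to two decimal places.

2.85

Contribution at this volume is 8,410 × £149.26 = £1,255,276.60.
Operating income = contribution − fixed costs = £1,255,276.60 − £814,400 = £440,876.60.
So DOL = total CM / EBIT = £1,255,276.60 / £440,876.60 = 2.8472.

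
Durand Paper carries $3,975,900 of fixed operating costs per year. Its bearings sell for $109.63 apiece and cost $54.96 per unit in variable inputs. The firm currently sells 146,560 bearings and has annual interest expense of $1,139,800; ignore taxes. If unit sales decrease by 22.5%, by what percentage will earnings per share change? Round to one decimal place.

-62.2%

Total contribution margin = 146,560 × $54.67 = $8,012,435.20.
EBIT = $8,012,435.20 − $3,975,900 = $4,036,535.20.
Interest = $1,139,800.00, so EBIT − I = $2,896,735.20.
Degree of combined leverage = contribution ÷ (EBIT − I) = $8,012,435.20 ÷ $2,896,735.20 = 2.7660.
EPS therefore changes by 2.7660 × (-22.5%) = -62.2%.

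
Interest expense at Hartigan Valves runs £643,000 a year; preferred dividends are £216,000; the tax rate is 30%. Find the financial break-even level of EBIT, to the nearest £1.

£951,571

Grossing the preferred dividend up to pre-tax terms: £216,000 / (1 − 0.30) = £308,571.43.
Financial break-even EBIT = interest + D_p ÷ (1 − t) = £643,000 + £308,571.43 = £951,571.43.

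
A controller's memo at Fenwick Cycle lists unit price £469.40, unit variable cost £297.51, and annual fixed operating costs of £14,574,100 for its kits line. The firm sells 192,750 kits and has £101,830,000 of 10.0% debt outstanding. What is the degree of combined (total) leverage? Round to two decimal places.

3.96

Contribution at this volume is 192,750 × £171.89 = £33,131,797.50.
EBIT = £33,131,797.50 − £14,574,100 = £18,557,697.50. Interest = £10,183,000.00.
DOL = £33,131,797.50 ÷ £18,557,697.50 = 1.7853; DFL = £18,557,697.50 ÷ £8,374,697.50 = 2.2159.
Combined leverage = 1.7853 × 2.2159 = 3.9560.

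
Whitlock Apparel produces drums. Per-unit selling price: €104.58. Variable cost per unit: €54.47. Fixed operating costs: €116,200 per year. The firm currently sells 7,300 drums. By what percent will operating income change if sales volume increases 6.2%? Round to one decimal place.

Contribution at this volume is 7,300 × €50.11 = €365,803.00.
Subtracting fixed costs: EBIT = €365,803.00 − €116,200 = €249,603.00.
DOL = contribution ÷ EBIT = €365,803.00 ÷ €249,603.00 = 1.4655.
%ΔEBIT = DOL × %ΔSales = 1.4655 × +6.2% = +9.1%.

+9.1%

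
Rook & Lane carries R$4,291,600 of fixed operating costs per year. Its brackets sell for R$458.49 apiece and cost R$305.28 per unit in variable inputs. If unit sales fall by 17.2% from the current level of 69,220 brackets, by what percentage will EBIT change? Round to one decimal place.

At 69,220 units, contribution = 69,220 × R$153.21 = R$10,605,196.20.
Operating income = contribution − fixed costs = R$10,605,196.20 − R$4,291,600 = R$6,313,596.20.
DOL = contribution ÷ EBIT = R$10,605,196.20 ÷ R$6,313,596.20 = 1.6797.
%ΔEBIT = DOL × %ΔSales = 1.6797 × -17.2% = -28.9%.

-28.9%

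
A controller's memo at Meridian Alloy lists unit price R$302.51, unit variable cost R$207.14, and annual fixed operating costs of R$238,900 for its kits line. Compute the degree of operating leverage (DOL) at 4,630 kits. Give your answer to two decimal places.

Total contribution margin = 4,630 × R$95.37 = R$441,563.10.
Operating income = contribution − fixed costs = R$441,563.10 − R$238,900 = R$202,663.10.
DOL = contribution ÷ EBIT = R$441,563.10 ÷ R$202,663.10 = 2.1788.

2.18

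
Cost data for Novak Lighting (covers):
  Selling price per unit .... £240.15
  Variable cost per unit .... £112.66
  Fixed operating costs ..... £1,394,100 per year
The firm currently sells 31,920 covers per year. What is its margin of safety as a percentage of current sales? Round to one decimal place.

65.7%

Each unit contributes £240.15 − £112.66 = £127.49. Break-even units = £1,394,100 ÷ £127.49 = 10,934.98; break-even revenue = 10,934.98 × £240.15 = £2,626,034.32.
Current sales = 31,920 × £240.15 = £7,665,588.00.
Margin of safety = (£7,665,588.00 − £2,626,034.32) ÷ £7,665,588.00 = 65.7%.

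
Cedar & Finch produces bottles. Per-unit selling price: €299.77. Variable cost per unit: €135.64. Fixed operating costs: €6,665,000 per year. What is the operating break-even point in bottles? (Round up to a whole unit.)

40,609 bottles

Contribution margin per unit = €299.77 − €135.64 = €164.13.
Break-even volume = fixed costs ÷ CM per unit = €6,665,000 ÷ €164.13 = 40,608.05, so 40,609 bottles.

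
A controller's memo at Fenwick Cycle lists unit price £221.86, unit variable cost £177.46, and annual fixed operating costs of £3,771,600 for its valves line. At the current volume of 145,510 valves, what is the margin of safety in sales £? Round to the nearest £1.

Unit CM = price − variable cost = £221.86 − £177.46 = £44.40. Break-even units = £3,771,600 ÷ £44.40 = 84,945.95; break-even revenue = 84,945.95 × £221.86 = £18,846,107.57.
Actual sales revenue = 145,510 × £221.86 = £32,282,848.60.
Margin of safety = £32,282,848.60 − £18,846,107.57 = £13,436,741.

£13,436,741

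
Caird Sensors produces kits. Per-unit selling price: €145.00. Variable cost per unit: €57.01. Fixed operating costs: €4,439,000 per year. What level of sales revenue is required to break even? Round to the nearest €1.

CM per unit = €145.00 − €57.01 = €87.99; CM ratio = €87.99 / €145.00 = 0.6068.
Break-even revenue = fixed costs × price ÷ CM = €4,439,000 × €145.00 ÷ €87.99 = €7,315,093.

€7,315,093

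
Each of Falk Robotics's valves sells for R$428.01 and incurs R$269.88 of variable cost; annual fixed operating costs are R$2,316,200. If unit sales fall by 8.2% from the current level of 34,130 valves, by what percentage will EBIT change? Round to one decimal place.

-14.4%

Contribution at this volume is 34,130 × R$158.13 = R$5,396,976.90.
EBIT = R$5,396,976.90 − R$2,316,200 = R$3,080,776.90.
Degree of operating leverage = R$5,396,976.90 / R$3,080,776.90 = 1.7518.
So EBIT moves 1.7518 × (-8.2%) = -14.4%.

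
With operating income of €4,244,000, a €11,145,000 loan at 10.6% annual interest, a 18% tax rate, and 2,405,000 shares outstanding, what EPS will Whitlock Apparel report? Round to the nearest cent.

€1.04

Pre-tax income = €4,244,000 − €1,181,370.00 = €3,062,630.00.
Net income = €3,062,630.00 × (1 − 0.18) = €2,511,356.60.
EPS = €2,511,356.60 ÷ 2,405,000 = €1.04.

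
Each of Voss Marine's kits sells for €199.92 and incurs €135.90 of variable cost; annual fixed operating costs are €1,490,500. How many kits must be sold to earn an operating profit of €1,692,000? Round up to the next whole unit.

49,712 kits

Contribution margin per unit = €199.92 − €135.90 = €64.02.
Units = (FC + target) / CM = (€1,490,500 + €1,692,000) / €64.02 = 49,711.03, so 49,712 kits.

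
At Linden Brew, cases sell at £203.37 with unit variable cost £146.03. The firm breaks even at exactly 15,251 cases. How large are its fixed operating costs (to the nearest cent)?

Unit CM = price − variable cost = £203.37 − £146.03 = £57.34.
Fixed costs = break-even units × CM = 15,251 × £57.34 = £874,492.34.

£874,492.34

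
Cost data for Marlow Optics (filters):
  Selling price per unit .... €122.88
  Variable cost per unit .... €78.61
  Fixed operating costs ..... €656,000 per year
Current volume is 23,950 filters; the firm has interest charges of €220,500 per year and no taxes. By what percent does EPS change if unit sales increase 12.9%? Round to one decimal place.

+74.4%

Total contribution margin = 23,950 × €44.27 = €1,060,266.50.
Operating income = contribution − fixed costs = €1,060,266.50 − €656,000 = €404,266.50.
After interest of €220,500.00, pre-tax earnings = €183,766.50.
Degree of combined leverage = contribution ÷ (EBIT − I) = €1,060,266.50 ÷ €183,766.50 = 5.7696.
EPS therefore changes by 5.7696 × (+12.9%) = +74.4%.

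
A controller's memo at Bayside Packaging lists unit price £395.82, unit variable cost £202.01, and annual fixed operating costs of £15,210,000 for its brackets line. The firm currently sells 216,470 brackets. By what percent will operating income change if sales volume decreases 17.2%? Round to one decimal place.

At 216,470 units, contribution = 216,470 × £193.81 = £41,954,050.70.
EBIT = £41,954,050.70 − £15,210,000 = £26,744,050.70.
DOL = contribution ÷ EBIT = £41,954,050.70 ÷ £26,744,050.70 = 1.5687.
%ΔEBIT = DOL × %ΔSales = 1.5687 × -17.2% = -27.0%.

-27.0%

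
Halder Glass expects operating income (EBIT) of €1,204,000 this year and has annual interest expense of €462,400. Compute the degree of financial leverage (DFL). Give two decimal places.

1.62

Annual interest charges come to €462,400.00.
DFL = EBIT ÷ (EBIT − I) = €1,204,000 ÷ (€1,204,000 − €462,400.00) = €1,204,000 ÷ €741,600.00 = 1.6235.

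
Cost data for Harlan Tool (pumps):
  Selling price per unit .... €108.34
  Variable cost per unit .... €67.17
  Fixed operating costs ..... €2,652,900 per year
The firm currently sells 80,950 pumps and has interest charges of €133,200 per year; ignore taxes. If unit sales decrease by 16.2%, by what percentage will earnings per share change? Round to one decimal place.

Contribution at this volume is 80,950 × €41.17 = €3,332,711.50.
Operating income = contribution − fixed costs = €3,332,711.50 − €2,652,900 = €679,811.50.
Interest = €133,200.00, so EBIT − I = €546,611.50.
DCL = total CM / (EBIT − I) = €3,332,711.50 / €546,611.50 = 6.0970.
EPS therefore changes by 6.0970 × (-16.2%) = -98.8%.

-98.8%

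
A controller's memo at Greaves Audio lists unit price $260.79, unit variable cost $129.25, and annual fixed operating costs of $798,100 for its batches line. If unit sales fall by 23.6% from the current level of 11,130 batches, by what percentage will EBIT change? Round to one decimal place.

-51.9%

Total contribution margin = 11,130 × $131.54 = $1,464,040.20.
EBIT = $1,464,040.20 − $798,100 = $665,940.20.
Degree of operating leverage = $1,464,040.20 / $665,940.20 = 2.1985.
%ΔEBIT = DOL × %ΔSales = 2.1985 × -23.6% = -51.9%.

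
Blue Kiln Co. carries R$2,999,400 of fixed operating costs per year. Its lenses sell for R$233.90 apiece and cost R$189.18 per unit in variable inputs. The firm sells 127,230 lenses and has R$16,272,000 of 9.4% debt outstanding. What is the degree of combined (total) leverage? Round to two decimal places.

Total contribution margin = 127,230 × R$44.72 = R$5,689,725.60.
EBIT = R$5,689,725.60 − R$2,999,400 = R$2,690,325.60. Interest = R$1,529,568.00.
DOL = R$5,689,725.60 ÷ R$2,690,325.60 = 2.1149; DFL = R$2,690,325.60 ÷ R$1,160,757.60 = 2.3177.
Combined leverage = 2.1149 × 2.3177 = 4.9017.

4.90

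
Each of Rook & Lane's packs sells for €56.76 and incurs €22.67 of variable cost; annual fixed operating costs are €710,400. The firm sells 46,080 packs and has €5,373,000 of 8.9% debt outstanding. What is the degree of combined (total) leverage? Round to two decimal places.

4.11

At 46,080 units, contribution = 46,080 × €34.09 = €1,570,867.20.
Subtracting fixed costs: EBIT = €1,570,867.20 − €710,400 = €860,467.20. Interest = €478,197.00.
DOL = €1,570,867.20 ÷ €860,467.20 = 1.8256; DFL = €860,467.20 ÷ €382,270.20 = 2.2509.
Combined leverage = 1.8256 × 2.2509 = 4.1092.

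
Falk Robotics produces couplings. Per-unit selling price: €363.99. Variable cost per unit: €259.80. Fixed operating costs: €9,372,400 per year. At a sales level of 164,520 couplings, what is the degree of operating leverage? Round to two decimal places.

Total contribution margin = 164,520 × €104.19 = €17,141,338.80.
Subtracting fixed costs: EBIT = €17,141,338.80 − €9,372,400 = €7,768,938.80.
Degree of operating leverage = €17,141,338.80 / €7,768,938.80 = 2.2064.

2.21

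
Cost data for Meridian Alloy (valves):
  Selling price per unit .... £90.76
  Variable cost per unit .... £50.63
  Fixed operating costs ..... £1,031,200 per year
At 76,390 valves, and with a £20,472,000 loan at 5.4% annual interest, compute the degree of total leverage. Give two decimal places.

3.30

Total contribution margin = 76,390 × £40.13 = £3,065,530.70.
Operating income = contribution − fixed costs = £3,065,530.70 − £1,031,200 = £2,034,330.70. Interest = £1,105,488.00, so EBIT − I = £928,842.70.
DCL = contribution ÷ (EBIT − I) = £3,065,530.70 ÷ £928,842.70 = 3.3004.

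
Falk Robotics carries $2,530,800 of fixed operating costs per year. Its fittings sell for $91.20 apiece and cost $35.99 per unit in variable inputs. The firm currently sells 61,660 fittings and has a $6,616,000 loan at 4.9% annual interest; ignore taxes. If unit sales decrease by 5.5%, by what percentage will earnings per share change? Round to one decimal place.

At 61,660 units, contribution = 61,660 × $55.21 = $3,404,248.60.
EBIT = $3,404,248.60 − $2,530,800 = $873,448.60.
Interest = $324,184.00, so EBIT − I = $549,264.60.
DCL = total CM / (EBIT − I) = $3,404,248.60 / $549,264.60 = 6.1978.
EPS therefore changes by 6.1978 × (-5.5%) = -34.1%.

-34.1%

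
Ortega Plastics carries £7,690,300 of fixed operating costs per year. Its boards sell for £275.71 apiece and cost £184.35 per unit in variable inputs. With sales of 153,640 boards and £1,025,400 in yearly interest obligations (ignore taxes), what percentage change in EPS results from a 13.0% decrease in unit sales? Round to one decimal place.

At 153,640 units, contribution = 153,640 × £91.36 = £14,036,550.40.
EBIT = £14,036,550.40 − £7,690,300 = £6,346,250.40.
After interest of £1,025,400.00, pre-tax earnings = £5,320,850.40.
Degree of combined leverage = contribution ÷ (EBIT − I) = £14,036,550.40 ÷ £5,320,850.40 = 2.6380.
EPS therefore changes by 2.6380 × (-13.0%) = -34.3%.

-34.3%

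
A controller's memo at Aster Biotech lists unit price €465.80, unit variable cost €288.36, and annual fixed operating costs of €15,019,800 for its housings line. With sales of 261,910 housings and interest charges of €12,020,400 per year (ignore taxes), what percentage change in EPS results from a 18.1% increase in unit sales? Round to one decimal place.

Total contribution margin = 261,910 × €177.44 = €46,473,310.40.
Operating income = contribution − fixed costs = €46,473,310.40 − €15,019,800 = €31,453,510.40.
After interest of €12,020,400.00, pre-tax earnings = €19,433,110.40.
Degree of combined leverage = contribution ÷ (EBIT − I) = €46,473,310.40 ÷ €19,433,110.40 = 2.3914.
EPS therefore changes by 2.3914 × (+18.1%) = +43.3%.

+43.3%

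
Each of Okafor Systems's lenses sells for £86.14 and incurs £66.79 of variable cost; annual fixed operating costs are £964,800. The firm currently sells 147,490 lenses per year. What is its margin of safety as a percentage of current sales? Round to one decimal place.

Unit CM = price − variable cost = £86.14 − £66.79 = £19.35. Break-even units = £964,800 ÷ £19.35 = 49,860.47; break-even revenue = 49,860.47 × £86.14 = £4,294,980.47.
Current sales = 147,490 × £86.14 = £12,704,788.60.
Margin of safety = (£12,704,788.60 − £4,294,980.47) ÷ £12,704,788.60 = 66.2%.

66.2%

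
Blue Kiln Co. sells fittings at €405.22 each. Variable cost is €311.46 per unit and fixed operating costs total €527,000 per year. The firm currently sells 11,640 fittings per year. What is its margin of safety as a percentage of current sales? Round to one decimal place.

Unit CM = price − variable cost = €405.22 − €311.46 = €93.76. Break-even units = €527,000 ÷ €93.76 = 5,620.73; break-even revenue = 5,620.73 × €405.22 = €2,277,633.75.
Actual sales revenue = 11,640 × €405.22 = €4,716,760.80.
Margin of safety = (€4,716,760.80 − €2,277,633.75) ÷ €4,716,760.80 = 51.7%.

51.7%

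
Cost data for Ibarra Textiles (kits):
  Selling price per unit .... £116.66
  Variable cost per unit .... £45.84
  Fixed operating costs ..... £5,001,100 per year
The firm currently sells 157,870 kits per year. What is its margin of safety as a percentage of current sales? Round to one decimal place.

Contribution margin per unit = £116.66 − £45.84 = £70.82. Break-even units = £5,001,100 ÷ £70.82 = 70,617.06; break-even revenue = 70,617.06 × £116.66 = £8,238,185.91.
Current sales = 157,870 × £116.66 = £18,417,114.20.
Margin of safety = (£18,417,114.20 − £8,238,185.91) ÷ £18,417,114.20 = 55.3%.

55.3%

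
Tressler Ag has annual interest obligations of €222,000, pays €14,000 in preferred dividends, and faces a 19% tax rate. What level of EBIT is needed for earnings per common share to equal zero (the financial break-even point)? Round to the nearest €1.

Preferred dividends are paid after tax, so their pre-tax equivalent is €14,000 ÷ (1 − 0.19) = €17,283.95.
Financial break-even EBIT = interest + D_p ÷ (1 − t) = €222,000 + €17,283.95 = €239,283.95.

€239,284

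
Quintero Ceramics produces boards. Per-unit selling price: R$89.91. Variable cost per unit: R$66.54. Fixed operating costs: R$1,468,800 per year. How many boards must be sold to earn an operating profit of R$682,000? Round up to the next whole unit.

92,033 boards

Each unit contributes R$89.91 − R$66.54 = R$23.37.
Required volume = (fixed costs + target profit) ÷ CM = (R$1,468,800 + R$682,000) ÷ R$23.37 = 92,032.52, so 92,033 boards.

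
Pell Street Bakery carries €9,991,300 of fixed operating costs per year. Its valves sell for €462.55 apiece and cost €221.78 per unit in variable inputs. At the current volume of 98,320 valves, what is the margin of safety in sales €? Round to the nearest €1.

€26,283,349

Each unit contributes €462.55 − €221.78 = €240.77. Break-even units = €9,991,300 ÷ €240.77 = 41,497.28; break-even revenue = 41,497.28 × €462.55 = €19,194,566.66.
Actual sales revenue = 98,320 × €462.55 = €45,477,916.00.
Margin of safety = €45,477,916.00 − €19,194,566.66 = €26,283,349.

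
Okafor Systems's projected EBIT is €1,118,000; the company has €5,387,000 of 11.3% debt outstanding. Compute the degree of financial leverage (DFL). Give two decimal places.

2.20

Interest = €608,731.00.
Degree of financial leverage = EBIT / (EBIT − interest) = €1,118,000 / €509,269.00 = 2.1953.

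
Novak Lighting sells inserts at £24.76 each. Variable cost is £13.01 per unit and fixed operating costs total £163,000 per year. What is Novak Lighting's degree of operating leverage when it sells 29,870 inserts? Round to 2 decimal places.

Total contribution margin = 29,870 × £11.75 = £350,972.50.
Subtracting fixed costs: EBIT = £350,972.50 − £163,000 = £187,972.50.
So DOL = total CM / EBIT = £350,972.50 / £187,972.50 = 1.8671.

1.87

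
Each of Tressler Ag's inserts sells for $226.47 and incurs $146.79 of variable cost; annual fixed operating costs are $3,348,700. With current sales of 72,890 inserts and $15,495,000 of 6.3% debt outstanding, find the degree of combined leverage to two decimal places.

Contribution at this volume is 72,890 × $79.68 = $5,807,875.20.
Operating income = contribution − fixed costs = $5,807,875.20 − $3,348,700 = $2,459,175.20. Interest = $976,185.00.
DOL = $5,807,875.20 ÷ $2,459,175.20 = 2.3617; DFL = $2,459,175.20 ÷ $1,482,990.20 = 1.6583.
Combined leverage = 2.3617 × 1.6583 = 3.9164.

3.92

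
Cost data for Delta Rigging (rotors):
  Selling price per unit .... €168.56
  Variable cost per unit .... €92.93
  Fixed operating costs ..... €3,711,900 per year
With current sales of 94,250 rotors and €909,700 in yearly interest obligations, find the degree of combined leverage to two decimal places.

2.84

Total contribution margin = 94,250 × €75.63 = €7,128,127.50.
Subtracting fixed costs: EBIT = €7,128,127.50 − €3,711,900 = €3,416,227.50. Interest = €909,700.00.
DOL = €7,128,127.50 ÷ €3,416,227.50 = 2.0865; DFL = €3,416,227.50 ÷ €2,506,527.50 = 1.3629.
DCL = DOL × DFL = 2.0865 × 1.3629 = 2.8437.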